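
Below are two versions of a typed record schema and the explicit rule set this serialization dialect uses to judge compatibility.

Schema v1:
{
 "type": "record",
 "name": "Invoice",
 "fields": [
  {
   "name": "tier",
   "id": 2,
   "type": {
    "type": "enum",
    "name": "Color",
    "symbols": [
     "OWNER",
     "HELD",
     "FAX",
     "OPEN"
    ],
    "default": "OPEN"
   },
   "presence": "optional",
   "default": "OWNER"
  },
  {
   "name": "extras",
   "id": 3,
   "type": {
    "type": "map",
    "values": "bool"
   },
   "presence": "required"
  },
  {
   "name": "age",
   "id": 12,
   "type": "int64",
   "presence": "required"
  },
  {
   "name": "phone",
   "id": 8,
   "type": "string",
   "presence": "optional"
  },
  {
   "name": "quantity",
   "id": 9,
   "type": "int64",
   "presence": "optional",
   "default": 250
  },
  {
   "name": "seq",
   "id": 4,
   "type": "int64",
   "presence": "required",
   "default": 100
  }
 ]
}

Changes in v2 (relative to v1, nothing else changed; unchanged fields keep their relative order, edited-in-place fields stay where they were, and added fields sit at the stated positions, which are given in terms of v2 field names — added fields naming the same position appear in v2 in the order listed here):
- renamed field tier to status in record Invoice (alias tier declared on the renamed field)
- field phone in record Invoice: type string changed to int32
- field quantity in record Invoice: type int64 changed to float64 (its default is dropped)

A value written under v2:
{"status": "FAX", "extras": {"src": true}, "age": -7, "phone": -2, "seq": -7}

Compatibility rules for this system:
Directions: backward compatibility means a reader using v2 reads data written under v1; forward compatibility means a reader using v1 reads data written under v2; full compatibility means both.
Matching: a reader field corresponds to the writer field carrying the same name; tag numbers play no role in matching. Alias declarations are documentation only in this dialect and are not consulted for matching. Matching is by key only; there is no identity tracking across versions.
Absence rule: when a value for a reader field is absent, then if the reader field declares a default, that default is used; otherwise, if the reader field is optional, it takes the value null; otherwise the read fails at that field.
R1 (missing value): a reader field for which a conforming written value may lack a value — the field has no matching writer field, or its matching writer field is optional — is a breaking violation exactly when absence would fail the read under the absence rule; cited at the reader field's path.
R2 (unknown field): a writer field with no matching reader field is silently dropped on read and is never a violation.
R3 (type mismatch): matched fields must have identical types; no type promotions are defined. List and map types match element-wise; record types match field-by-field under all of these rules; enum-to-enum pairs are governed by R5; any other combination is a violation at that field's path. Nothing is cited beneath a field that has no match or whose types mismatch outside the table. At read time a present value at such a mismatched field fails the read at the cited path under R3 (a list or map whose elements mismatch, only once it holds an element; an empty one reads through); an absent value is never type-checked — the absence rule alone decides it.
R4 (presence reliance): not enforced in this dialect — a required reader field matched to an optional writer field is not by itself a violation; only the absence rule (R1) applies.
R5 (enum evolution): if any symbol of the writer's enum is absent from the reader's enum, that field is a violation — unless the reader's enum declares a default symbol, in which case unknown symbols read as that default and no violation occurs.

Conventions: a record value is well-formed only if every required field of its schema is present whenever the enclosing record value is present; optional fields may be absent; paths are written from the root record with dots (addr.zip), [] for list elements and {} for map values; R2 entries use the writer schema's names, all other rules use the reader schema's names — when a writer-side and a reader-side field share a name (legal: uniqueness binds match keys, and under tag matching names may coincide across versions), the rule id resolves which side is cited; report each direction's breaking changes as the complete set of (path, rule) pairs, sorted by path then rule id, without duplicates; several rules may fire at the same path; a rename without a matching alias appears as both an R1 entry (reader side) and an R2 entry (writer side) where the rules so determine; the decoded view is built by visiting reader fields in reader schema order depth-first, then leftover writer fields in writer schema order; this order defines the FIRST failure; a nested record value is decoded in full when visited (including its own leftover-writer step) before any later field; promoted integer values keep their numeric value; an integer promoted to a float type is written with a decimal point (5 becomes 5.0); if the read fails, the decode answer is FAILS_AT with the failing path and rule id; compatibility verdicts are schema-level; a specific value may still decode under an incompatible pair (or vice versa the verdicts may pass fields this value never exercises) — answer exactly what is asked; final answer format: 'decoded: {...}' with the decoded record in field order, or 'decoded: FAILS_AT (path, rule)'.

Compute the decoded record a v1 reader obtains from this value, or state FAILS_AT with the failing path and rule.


decoded: FAILS_AT (phone, R3)

arrows below run writer -> reader for Invoice
decoding the Invoice value with the v1 reader:
  tier := "OWNER" (missing; default applied)
  extras := {"src": true}
  age := -7
  read fails at phone under R3
  => FAILS_AT (phone, R3)
checking off the Invoice differences that do not matter here:
  renamed field tier to status in record Invoice (alias tier declared on the renamed field) -> no rule fires on it and the decoded Invoice view is identical with or without it
  field quantity in record Invoice: type int64 changed to float64 (its default is dropped) -> affects the rule determinations only; this particular Invoice value decodes identically


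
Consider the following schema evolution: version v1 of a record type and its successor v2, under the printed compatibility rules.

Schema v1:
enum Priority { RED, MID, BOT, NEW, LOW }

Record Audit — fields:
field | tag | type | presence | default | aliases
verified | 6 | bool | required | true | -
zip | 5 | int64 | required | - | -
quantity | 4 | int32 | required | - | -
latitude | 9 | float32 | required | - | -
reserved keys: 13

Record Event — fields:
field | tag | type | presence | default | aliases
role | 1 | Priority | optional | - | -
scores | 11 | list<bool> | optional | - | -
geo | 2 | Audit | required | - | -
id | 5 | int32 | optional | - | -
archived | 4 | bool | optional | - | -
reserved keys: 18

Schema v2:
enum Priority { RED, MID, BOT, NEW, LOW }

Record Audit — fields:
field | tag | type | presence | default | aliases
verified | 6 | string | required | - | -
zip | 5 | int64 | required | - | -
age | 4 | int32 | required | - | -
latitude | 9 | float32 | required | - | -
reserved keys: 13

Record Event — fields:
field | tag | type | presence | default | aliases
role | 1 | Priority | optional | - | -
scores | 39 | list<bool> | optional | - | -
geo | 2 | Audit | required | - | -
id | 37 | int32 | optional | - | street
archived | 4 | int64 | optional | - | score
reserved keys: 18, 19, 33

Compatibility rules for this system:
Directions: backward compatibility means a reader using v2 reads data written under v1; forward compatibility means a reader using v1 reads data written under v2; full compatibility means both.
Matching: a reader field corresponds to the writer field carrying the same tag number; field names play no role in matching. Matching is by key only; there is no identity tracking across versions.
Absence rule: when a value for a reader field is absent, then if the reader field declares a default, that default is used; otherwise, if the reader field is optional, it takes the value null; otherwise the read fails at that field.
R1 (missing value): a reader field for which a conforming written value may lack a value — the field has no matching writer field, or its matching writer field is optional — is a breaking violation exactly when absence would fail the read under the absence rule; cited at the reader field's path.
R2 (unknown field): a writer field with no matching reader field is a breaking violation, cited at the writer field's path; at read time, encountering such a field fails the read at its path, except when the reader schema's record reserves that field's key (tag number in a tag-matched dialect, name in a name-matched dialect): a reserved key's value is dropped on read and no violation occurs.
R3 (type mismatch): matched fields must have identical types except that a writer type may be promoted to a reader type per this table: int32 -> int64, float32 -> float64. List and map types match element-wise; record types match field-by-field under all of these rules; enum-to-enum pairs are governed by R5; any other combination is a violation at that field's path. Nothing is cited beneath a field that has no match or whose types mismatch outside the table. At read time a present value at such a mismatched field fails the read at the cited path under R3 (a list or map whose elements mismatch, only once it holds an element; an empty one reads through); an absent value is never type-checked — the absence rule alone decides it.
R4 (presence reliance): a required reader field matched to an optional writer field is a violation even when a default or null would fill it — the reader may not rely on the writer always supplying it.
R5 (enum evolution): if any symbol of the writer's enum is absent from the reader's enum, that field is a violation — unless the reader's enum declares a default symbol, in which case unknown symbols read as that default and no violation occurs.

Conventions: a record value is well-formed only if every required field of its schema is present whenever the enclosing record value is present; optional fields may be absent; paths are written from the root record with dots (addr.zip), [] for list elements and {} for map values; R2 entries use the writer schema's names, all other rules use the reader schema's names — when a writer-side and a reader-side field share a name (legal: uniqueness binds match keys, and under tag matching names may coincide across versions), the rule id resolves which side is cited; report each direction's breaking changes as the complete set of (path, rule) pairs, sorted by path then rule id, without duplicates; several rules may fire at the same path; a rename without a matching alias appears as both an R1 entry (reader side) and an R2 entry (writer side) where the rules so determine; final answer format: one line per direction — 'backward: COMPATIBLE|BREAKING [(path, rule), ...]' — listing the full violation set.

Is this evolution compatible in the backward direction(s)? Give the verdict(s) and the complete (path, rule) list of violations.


backward: BREAKING [(archived, R3), (geo.verified, R3), (id, R2), (scores, R2)]

arrows below run writer -> reader for Event
backward for Event (reader v2, writer v1):
  role: Priority -> Priority, writer optional; from role
  no writer field matches reader scores
  geo: Audit -> Audit, writer required; from geo
  no writer field matches reader id
  archived: bool -> int64, writer optional; from archived
  writer scores: unknown to reader
  writer id: unknown to reader
  geo.verified: bool -> string, writer required; from geo.verified
  geo.zip: int64 -> int64, writer required; from geo.zip
  geo.age: int32 -> int32, writer required; from geo.quantity
  geo.latitude: float32 -> float32, writer required; from geo.latitude
  rule R3 violated at archived
  rule R3 violated at geo.verified
  rule R2 violated at id
  rule R2 violated at scores
  => backward verdict for Event: BREAKING, 4 violation(s)
ruling out the remaining Event differences:
  renamed field quantity to age in record Audit -> no rule fires on it in Event's dialect; the asked verdict holds


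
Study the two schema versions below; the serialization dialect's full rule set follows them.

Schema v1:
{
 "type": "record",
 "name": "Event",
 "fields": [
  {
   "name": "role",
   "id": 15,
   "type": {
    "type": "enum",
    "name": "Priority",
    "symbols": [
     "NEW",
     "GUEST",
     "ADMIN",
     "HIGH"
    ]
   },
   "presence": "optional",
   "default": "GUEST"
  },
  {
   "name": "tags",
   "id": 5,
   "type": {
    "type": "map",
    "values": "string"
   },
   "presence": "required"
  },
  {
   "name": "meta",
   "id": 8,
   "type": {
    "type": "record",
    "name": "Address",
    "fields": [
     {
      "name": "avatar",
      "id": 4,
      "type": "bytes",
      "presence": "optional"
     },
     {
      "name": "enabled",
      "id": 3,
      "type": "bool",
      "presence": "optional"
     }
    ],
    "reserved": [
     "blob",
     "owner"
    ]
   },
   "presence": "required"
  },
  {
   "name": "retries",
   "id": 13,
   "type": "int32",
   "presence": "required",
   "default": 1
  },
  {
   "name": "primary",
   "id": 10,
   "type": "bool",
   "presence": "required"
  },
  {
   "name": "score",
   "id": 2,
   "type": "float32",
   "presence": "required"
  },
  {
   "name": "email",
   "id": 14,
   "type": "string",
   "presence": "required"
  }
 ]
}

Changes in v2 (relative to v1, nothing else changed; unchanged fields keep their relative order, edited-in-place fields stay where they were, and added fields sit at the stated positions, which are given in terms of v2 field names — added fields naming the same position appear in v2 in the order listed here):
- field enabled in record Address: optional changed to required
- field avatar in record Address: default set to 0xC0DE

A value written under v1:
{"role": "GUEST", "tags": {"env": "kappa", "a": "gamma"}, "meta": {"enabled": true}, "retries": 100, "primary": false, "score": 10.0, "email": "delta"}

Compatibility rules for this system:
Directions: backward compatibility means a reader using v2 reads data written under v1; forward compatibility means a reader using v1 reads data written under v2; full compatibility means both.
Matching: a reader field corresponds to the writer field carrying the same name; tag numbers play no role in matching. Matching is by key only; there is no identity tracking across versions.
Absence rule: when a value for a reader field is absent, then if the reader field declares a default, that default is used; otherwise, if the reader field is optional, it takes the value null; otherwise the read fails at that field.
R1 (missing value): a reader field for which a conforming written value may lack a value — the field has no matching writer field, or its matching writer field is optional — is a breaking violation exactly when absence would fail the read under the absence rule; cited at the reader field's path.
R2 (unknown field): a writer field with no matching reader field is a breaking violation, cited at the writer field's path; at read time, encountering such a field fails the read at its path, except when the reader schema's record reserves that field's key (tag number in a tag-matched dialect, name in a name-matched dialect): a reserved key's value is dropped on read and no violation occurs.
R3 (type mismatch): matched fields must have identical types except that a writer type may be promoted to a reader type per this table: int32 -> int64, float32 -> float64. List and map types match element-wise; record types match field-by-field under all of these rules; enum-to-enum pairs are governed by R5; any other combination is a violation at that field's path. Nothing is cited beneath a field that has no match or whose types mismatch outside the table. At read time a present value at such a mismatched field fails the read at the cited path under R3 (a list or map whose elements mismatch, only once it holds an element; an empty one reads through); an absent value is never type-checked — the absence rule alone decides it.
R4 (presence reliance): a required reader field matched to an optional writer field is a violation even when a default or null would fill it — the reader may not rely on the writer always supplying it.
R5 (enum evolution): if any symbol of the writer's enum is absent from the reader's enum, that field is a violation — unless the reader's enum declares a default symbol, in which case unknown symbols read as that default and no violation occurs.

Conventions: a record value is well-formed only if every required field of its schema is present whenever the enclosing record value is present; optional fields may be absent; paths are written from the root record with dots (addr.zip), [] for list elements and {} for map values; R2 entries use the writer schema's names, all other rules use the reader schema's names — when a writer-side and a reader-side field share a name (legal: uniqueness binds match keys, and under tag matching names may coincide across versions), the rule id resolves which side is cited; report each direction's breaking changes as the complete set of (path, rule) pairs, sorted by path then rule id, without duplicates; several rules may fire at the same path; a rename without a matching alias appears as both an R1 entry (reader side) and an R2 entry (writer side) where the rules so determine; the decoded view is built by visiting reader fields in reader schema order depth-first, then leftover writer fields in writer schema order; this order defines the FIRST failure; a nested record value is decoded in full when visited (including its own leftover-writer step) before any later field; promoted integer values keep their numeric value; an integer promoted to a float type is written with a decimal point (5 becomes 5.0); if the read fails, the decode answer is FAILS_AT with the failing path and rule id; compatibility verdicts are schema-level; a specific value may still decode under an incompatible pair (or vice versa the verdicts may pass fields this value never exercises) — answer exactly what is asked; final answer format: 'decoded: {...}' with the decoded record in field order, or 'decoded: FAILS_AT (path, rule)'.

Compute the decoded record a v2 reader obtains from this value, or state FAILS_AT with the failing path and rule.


decoded: {"role": "GUEST", "tags": {"env": "kappa", "a": "gamma"}, "meta": {"avatar": 0xC0DE, "enabled": true}, "retries": 100, "primary": false, "score": 10.0, "email": "delta"}

in Event below, arrows point writer -> reader
decoding the Event value with the v2 reader:
  role := "GUEST"
  tags := {"env": "kappa", "a": "gamma"}
  meta.avatar := 0xC0DE (absent -> default)
  meta.enabled := true
  retries := 100
  primary := false
  score := 10.0
  email := "delta"
  => decoded: {"role": "GUEST", "tags": {"env": "kappa", "a": "gamma"}, "meta": {"avatar": 0xC0DE, "enabled": true}, "retries": 100, "primary": false, "score": 10.0, "email": "delta"}
checking off the Event differences that do not matter here:
  field enabled in record Address: optional changed to required -> shifts the Event verdicts, not this decode


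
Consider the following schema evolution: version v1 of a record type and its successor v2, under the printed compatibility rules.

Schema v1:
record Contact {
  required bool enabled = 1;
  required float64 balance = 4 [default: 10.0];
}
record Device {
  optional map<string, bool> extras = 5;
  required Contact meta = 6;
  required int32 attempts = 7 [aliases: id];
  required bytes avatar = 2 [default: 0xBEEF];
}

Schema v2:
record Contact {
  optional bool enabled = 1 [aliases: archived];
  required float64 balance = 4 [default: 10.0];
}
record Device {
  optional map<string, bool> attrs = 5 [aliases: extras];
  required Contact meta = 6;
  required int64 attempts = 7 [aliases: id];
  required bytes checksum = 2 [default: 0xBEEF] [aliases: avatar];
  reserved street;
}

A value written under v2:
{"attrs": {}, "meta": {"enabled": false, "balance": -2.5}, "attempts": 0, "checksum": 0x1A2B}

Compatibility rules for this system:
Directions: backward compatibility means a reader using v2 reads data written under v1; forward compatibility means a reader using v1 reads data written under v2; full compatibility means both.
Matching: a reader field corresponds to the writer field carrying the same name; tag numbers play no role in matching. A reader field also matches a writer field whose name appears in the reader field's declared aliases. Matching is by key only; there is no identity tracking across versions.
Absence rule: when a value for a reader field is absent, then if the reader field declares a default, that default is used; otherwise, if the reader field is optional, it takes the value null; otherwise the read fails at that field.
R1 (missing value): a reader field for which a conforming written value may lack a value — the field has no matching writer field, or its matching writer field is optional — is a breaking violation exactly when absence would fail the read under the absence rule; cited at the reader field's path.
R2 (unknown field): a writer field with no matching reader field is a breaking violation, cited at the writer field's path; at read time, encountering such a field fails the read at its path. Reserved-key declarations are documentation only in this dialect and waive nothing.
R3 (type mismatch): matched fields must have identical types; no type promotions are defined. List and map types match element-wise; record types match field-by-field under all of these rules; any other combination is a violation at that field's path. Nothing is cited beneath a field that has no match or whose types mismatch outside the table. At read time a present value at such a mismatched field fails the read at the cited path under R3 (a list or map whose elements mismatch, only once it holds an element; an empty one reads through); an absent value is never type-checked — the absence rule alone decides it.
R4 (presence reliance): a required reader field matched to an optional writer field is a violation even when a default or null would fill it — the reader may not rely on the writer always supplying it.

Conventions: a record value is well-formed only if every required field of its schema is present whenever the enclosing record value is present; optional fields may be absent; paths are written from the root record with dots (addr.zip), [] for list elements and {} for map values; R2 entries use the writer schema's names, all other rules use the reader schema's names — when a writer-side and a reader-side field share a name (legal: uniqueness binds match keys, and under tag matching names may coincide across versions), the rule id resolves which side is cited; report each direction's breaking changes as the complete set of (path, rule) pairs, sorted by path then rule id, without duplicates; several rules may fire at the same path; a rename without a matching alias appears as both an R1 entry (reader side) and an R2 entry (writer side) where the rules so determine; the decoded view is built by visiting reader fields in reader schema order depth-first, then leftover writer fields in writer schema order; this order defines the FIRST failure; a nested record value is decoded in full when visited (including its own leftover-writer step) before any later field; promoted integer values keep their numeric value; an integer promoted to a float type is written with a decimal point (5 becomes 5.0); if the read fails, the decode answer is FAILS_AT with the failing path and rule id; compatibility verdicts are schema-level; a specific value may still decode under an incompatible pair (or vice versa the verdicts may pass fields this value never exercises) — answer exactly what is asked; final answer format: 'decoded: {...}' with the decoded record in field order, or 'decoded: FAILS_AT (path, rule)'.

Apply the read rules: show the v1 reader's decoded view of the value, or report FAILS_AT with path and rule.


in Device below, arrows point writer -> reader
migrating the Device value to v1:
  extras := null (not supplied -> null)
  meta.enabled := false
  meta.balance := -2.5
  read fails at attempts under R3
  => FAILS_AT (attempts, R3)
the other Device changes do not affect what is asked:
  renamed field extras to attrs in record Device (alias extras declared on the renamed field) -> shifts the Device verdicts, not this decode
  renamed field avatar to checksum in record Device (alias avatar declared on the renamed field) -> shifts the Device verdicts, not this decode
  field enabled in record Contact: required changed to optional -> shifts the Device verdicts, not this decode

decoded: FAILS_AT (attempts, R3)


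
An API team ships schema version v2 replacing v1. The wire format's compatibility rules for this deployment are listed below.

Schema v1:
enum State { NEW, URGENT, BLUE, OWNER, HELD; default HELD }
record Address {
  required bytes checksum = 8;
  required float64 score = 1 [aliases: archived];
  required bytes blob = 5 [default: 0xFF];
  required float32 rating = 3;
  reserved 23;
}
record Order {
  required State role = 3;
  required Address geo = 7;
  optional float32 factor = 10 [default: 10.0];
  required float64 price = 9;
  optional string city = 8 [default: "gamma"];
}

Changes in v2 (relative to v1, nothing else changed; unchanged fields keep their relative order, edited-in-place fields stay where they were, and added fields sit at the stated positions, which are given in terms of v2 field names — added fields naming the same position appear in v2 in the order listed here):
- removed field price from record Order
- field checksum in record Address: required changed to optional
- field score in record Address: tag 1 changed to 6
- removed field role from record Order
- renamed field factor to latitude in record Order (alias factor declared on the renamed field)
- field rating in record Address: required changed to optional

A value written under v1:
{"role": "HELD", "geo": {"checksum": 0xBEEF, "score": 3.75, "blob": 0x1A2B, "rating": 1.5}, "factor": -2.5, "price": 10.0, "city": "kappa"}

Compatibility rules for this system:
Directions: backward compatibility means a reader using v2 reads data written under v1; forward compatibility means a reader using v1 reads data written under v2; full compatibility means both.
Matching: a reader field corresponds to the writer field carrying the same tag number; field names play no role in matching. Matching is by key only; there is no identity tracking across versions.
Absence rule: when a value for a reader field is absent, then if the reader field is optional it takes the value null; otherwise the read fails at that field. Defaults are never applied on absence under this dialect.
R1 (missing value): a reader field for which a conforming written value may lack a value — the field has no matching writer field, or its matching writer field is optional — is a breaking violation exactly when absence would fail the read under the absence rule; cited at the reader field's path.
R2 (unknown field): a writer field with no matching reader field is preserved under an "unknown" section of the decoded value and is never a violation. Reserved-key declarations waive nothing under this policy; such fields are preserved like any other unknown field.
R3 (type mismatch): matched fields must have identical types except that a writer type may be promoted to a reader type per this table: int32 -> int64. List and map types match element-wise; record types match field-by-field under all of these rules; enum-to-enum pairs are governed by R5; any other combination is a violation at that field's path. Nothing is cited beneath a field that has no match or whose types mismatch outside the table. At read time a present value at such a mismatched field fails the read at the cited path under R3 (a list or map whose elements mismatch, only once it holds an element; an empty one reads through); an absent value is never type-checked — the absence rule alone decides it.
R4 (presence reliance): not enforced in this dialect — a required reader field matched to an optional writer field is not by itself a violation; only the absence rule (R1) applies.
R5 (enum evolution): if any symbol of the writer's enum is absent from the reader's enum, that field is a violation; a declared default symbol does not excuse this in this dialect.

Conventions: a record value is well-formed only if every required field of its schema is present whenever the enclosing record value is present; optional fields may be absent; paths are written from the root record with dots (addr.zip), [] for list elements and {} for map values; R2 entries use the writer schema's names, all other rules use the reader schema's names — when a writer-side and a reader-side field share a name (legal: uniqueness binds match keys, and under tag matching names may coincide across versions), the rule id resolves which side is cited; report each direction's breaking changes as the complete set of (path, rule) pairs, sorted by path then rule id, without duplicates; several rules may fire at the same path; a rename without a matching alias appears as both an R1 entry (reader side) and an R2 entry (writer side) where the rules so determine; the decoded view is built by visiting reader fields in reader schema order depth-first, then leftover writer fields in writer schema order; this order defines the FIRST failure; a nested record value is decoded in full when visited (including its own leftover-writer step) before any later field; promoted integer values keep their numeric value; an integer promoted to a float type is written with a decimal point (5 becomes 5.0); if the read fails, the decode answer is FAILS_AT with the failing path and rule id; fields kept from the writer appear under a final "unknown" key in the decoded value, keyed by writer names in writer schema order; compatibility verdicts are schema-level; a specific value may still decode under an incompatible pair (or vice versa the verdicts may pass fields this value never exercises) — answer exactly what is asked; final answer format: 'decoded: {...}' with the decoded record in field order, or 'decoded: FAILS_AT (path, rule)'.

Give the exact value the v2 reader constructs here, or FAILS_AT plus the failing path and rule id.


the writer's type comes first in each Order pair
decoding the Order value with the v2 reader:
  geo.checksum := 0xBEEF
  read fails at geo.score under R1 (no fill)
  => FAILS_AT (geo.score, R1)
ruling out the remaining Order differences:
  removed field price from record Order -> changes Order's schema-level verdicts only — the decode of this value is the same
  field checksum in record Address: required changed to optional -> changes Order's schema-level verdicts only — the decode of this value is the same
  removed field role from record Order -> changes Order's schema-level verdicts only — the decode of this value is the same
  renamed field factor to latitude in record Order (alias factor declared on the renamed field) -> fires no rule on Order under this dialect and leaves the result unchanged
  field rating in record Address: required changed to optional -> changes Order's schema-level verdicts only — the decode of this value is the same

decoded: FAILS_AT (geo.score, R1)


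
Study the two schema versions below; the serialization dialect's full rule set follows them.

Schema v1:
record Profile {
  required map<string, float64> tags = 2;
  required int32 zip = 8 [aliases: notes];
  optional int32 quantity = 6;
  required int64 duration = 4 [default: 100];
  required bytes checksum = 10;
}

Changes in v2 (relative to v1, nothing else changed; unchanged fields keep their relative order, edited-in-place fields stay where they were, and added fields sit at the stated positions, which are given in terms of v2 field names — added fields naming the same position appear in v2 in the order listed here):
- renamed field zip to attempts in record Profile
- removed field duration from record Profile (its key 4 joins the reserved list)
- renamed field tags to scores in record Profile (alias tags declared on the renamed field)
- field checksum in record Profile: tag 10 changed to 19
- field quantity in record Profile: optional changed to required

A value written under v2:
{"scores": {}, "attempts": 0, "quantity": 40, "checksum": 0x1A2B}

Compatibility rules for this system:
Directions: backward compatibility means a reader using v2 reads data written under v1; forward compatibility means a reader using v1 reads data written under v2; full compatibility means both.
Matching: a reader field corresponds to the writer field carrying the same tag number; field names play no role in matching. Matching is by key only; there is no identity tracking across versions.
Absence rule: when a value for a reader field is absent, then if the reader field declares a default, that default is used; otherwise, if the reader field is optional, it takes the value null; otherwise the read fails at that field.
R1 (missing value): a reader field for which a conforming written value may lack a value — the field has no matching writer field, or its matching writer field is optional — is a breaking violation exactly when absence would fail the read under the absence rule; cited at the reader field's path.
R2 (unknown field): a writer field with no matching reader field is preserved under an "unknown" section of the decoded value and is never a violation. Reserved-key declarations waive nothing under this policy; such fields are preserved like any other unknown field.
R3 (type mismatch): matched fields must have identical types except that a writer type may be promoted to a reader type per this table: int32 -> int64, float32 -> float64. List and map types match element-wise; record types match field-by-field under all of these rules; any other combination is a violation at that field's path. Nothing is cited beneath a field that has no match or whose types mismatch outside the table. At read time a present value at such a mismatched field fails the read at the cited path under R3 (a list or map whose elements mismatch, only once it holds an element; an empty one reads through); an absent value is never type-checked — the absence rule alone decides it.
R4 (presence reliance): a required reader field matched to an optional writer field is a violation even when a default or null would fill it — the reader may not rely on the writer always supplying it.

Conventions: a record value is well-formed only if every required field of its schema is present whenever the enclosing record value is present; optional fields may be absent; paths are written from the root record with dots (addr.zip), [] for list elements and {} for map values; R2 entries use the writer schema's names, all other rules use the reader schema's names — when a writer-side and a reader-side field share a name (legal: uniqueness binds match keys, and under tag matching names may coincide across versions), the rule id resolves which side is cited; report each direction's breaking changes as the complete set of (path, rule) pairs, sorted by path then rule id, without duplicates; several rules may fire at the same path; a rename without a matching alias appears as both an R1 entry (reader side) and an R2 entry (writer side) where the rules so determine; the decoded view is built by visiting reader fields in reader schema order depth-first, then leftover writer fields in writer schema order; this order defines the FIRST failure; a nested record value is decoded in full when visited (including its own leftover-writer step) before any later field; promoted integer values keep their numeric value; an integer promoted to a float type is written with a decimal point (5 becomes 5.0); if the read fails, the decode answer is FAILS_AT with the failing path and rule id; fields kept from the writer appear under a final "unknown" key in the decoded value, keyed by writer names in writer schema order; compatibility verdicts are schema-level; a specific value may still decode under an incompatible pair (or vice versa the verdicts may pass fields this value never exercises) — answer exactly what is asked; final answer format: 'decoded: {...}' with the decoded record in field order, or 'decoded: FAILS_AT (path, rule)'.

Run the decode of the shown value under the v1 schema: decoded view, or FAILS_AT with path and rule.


in Profile below, arrows point writer -> reader
decode (reader v1):
  tags := {} (from writer scores)
  zip := 0 (from writer attempts)
  quantity := 40
  duration := 100 (absent -> default)
  read fails at checksum under R1 (no fill)
  => FAILS_AT (checksum, R1)
the other Profile changes do not affect what is asked:
  renamed field zip to attempts in record Profile -> triggers nothing under the printed rules; the Profile answer is the same either way
  removed field duration from record Profile (its key 4 joins the reserved list) -> triggers nothing under the printed rules; the Profile answer is the same either way
  renamed field tags to scores in record Profile (alias tags declared on the renamed field) -> triggers nothing under the printed rules; the Profile answer is the same either way
  field quantity in record Profile: optional changed to required -> changes Profile's schema-level verdicts only — the decode of this value is the same

decoded: FAILS_AT (checksum, R1)


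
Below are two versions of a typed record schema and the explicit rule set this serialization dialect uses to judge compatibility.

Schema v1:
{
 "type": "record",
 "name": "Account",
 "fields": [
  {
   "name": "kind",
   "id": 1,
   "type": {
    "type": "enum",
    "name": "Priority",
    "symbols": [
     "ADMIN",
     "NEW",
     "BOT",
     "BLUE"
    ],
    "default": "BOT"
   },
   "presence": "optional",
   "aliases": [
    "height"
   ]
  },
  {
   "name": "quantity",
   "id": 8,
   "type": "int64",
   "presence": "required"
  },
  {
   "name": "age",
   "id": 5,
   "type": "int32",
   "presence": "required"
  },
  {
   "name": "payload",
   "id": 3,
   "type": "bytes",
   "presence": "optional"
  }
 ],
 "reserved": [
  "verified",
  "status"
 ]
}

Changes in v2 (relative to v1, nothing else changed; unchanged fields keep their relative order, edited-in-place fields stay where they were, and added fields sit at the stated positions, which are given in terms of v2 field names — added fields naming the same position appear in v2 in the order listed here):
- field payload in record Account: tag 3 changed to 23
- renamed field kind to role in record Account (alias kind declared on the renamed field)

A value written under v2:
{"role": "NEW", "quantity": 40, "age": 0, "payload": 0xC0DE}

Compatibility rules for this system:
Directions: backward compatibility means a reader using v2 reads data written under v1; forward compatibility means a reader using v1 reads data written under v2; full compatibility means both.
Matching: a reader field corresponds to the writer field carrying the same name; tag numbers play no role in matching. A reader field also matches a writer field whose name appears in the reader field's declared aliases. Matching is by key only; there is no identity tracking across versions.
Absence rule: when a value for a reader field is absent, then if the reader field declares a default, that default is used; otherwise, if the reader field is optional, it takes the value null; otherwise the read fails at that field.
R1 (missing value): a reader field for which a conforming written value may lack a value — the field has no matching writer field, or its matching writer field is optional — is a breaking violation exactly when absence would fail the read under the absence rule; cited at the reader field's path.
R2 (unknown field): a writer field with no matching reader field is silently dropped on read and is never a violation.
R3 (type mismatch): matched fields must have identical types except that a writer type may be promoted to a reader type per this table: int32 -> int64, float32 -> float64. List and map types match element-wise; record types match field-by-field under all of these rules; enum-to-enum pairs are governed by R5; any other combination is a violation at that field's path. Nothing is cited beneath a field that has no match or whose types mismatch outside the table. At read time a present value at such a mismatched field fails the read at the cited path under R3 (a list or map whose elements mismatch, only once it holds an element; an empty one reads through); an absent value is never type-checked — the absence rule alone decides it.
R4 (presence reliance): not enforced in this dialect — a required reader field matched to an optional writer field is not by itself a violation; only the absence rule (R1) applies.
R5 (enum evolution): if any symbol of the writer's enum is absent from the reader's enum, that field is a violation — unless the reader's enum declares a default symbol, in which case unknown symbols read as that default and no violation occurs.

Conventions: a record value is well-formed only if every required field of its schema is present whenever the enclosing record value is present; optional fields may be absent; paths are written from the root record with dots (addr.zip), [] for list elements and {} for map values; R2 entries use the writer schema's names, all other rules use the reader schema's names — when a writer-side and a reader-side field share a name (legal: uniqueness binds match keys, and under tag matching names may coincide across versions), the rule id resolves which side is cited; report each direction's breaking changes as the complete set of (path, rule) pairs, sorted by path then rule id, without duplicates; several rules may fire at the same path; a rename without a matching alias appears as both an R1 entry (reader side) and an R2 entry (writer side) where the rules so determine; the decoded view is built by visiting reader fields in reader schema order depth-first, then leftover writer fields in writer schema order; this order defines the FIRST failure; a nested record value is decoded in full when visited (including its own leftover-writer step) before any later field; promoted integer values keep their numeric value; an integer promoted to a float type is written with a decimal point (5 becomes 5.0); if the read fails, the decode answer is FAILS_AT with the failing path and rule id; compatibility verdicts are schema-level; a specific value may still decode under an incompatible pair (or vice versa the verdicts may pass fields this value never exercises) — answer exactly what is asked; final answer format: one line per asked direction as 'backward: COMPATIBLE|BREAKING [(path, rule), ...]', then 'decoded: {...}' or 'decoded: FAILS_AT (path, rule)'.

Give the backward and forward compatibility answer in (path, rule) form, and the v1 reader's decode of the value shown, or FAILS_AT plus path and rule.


the writer's type comes first in each Account pair
checking backward for Account: reader v2 against writer v1:
  writer optional, Priority -> Priority: reader role maps from writer kind
  writer required, int64 -> int64: reader quantity maps from writer quantity
  writer required, int32 -> int32: reader age maps from writer age
  writer optional, bytes -> bytes: reader payload maps from writer payload
  nothing fires on Account: backward is COMPATIBLE
checking forward for Account: reader v1 against writer v2:
  kind: no writer match
  writer required, int64 -> int64: reader quantity maps from writer quantity
  writer required, int32 -> int32: reader age maps from writer age
  writer optional, bytes -> bytes: reader payload maps from writer payload
  role (writer side), unknown to reader
  nothing fires on Account: forward is COMPATIBLE
decode (reader v1):
  kind := null (absent, optional -> null)
  quantity := 40
  age := 0
  payload := 0xC0DE
  writer role: unknown -> dropped
  => decoded: {"kind": null, "quantity": 40, "age": 0, "payload": 0xC0DE}

backward: COMPATIBLE []; forward: COMPATIBLE []; decoded: {"kind": null, "quantity": 40, "age": 0, "payload": 0xC0DE}
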